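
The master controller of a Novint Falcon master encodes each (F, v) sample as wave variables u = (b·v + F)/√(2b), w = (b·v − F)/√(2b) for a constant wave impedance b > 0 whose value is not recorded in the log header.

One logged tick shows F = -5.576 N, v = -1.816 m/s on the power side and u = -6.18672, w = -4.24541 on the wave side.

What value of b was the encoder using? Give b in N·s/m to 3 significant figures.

u + w = -10.43213;  u + w = √(2b)·v, so √(2b) = -10.43213/(-1.816) = 5.74456.
b = (√(2b))²/2 = 33.00003/2 = 16.50001.
(Check via u − w = 2F/√(2b): u − w = -1.94131, 2F/√(2b) = -1.94131.)

b = 16.5 N·s/m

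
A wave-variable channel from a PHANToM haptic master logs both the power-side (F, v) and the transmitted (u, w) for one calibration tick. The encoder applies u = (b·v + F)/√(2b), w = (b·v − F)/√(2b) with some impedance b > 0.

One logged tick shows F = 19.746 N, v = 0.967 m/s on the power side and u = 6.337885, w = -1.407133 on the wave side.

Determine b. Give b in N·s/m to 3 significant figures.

b = 13 N·s/m

u + w = 4.930752;  u + w = √(2b)·v, so √(2b) = 4.930752/0.967 = 5.099020.
b = (√(2b))²/2 = 26.000001/2 = 13.000001.
(Check via u − w = 2F/√(2b): u − w = 7.745018, 2F/√(2b) = 7.745018.)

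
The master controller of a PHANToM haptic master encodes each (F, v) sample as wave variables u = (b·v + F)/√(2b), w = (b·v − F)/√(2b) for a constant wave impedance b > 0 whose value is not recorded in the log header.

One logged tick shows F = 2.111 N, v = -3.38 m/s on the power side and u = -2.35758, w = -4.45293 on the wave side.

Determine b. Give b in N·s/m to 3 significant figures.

b = 2.03 N·s/m

u + w = -6.8105;  u + w = √(2b)·v, so √(2b) = -6.8105/(-3.38) = 2.0149.
b = (√(2b))²/2 = 4.0600/2 = 2.0300.
(Check via u − w = 2F/√(2b): u − w = 2.0954, 2F/√(2b) = 2.0953.)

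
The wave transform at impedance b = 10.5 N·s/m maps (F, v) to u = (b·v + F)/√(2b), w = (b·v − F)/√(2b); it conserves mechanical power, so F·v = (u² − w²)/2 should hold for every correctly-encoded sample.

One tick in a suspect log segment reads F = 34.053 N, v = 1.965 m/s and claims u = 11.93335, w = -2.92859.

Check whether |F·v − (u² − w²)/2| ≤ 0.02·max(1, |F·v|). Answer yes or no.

F·v = 34.053×1.965 = 66.9141 W.
(u² − w²)/2 = (142.4048 − 8.5766)/2 = 66.9141 W.
|Δ| = 0.0000;  2% of max(1, |F·v|) = 1.3383.

yes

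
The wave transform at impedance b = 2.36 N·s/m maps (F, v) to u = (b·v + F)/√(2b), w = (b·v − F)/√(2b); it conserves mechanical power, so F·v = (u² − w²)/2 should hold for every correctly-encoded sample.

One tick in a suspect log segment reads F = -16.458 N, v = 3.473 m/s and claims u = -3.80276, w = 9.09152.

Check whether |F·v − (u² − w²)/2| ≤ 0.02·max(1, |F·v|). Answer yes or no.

no

F·v = (-16.458)×3.473 = -57.1586 W.
(u² − w²)/2 = (14.4610 − 82.6557)/2 = -34.0974 W.
|Δ| = 23.0613;  2% of max(1, |F·v|) = 1.1432.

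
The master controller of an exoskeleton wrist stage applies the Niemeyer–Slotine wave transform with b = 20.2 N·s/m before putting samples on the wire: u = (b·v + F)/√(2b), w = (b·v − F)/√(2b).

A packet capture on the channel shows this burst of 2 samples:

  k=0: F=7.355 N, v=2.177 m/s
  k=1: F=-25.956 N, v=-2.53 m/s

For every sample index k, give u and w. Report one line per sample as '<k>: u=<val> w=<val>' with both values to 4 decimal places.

0: u=8.0758 w=5.7615
1: u=-12.1241 w=-3.9568

k=0: b·v=20.2×2.177=43.9754; √(2b)=6.3561; u=(43.9754+7.355)/6.3561=8.0758, w=(43.9754−7.355)/6.3561=5.7615
k=1: b·v=20.2×(-2.53)=-51.1060; √(2b)=6.3561; u=(-51.1060+(-25.956))/6.3561=-12.1241, w=(-51.1060−(-25.956))/6.3561=-3.9568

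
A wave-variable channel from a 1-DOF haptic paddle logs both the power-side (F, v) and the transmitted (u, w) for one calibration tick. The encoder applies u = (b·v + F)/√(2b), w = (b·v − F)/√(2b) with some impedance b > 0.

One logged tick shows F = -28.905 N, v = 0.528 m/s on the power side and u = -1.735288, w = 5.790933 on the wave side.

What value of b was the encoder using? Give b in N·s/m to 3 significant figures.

u + w = 4.055645;  u + w = √(2b)·v, so √(2b) = 4.055645/0.528 = 7.681146.
b = (√(2b))²/2 = 59.000001/2 = 29.500001.
(Check via u − w = 2F/√(2b): u − w = -7.526221, 2F/√(2b) = -7.526221.)

b = 29.5 N·s/m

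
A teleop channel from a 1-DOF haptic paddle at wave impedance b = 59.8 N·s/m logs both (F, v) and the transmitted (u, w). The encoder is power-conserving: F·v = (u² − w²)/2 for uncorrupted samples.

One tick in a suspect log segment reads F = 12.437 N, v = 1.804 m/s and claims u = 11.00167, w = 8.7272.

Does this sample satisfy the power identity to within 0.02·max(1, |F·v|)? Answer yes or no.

F·v = 12.437×1.804 = 22.4363 W.
(u² − w²)/2 = (121.0367 − 76.1640)/2 = 22.4364 W.
|Δ| = 0.0000;  2% of max(1, |F·v|) = 0.4487.

yes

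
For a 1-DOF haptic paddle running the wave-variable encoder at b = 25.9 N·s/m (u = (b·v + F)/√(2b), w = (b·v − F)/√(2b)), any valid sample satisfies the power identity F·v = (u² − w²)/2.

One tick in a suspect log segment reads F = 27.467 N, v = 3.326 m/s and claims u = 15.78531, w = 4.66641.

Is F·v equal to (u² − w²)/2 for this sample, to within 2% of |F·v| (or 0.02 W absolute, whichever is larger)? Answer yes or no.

no

F·v = 27.467×3.326 = 91.3552 W.
(u² − w²)/2 = (249.1760 − 21.7754)/2 = 113.7003 W.
|Δ| = 22.3451;  2% of max(1, |F·v|) = 1.8271.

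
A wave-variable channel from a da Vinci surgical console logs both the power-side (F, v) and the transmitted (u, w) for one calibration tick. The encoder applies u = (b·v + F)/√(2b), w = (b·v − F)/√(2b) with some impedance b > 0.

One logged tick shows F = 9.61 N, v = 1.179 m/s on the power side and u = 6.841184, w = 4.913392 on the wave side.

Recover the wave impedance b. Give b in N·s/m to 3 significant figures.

u + w = 11.754576;  u + w = √(2b)·v, so √(2b) = 11.754576/1.179 = 9.969954.
b = (√(2b))²/2 = 99.399987/2 = 49.699993.
(Check via u − w = 2F/√(2b): u − w = 1.927792, 2F/√(2b) = 1.927792.)

b = 49.7 N·s/m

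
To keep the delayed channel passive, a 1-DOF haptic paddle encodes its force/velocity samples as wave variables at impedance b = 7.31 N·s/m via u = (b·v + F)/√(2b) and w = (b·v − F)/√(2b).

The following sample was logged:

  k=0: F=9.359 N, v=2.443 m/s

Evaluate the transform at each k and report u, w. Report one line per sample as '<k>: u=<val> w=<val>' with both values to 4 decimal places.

0: u=7.1182 w=2.2229

k=0: b·v=7.31×2.443=17.8583; √(2b)=3.8236; u=(17.8583+9.359)/3.8236=7.1182, w=(17.8583−9.359)/3.8236=2.2229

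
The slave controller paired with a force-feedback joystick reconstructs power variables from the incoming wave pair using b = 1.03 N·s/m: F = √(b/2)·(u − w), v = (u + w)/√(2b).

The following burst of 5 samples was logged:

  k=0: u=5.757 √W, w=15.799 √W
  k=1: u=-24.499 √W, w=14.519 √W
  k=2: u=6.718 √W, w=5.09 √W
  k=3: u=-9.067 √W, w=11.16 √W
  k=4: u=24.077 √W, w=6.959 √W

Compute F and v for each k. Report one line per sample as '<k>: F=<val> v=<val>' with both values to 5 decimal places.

k=0: u−w=-10.04200, u+w=21.55600; √(b/2)=0.71764, √(2b)=1.43527; F=0.71764×(-10.042)=-7.20649, v=21.55600/1.43527=15.01878
k=1: u−w=-39.01800, u+w=-9.98000; √(b/2)=0.71764, √(2b)=1.43527; F=0.71764×(-39.018)=-28.00068, v=-9.98000/1.43527=-6.95340
k=2: u−w=1.62800, u+w=11.80800; √(b/2)=0.71764, √(2b)=1.43527; F=0.71764×1.628=1.16831, v=11.80800/1.43527=8.22702
k=3: u−w=-20.22700, u+w=2.09300; √(b/2)=0.71764, √(2b)=1.43527; F=0.71764×(-20.227)=-14.51560, v=2.09300/1.43527=1.45826
k=4: u−w=17.11800, u+w=31.03600; √(b/2)=0.71764, √(2b)=1.43527; F=0.71764×17.118=12.28448, v=31.03600/1.43527=21.62381

0: F=-7.20649 v=15.01878
1: F=-28.00068 v=-6.95340
2: F=1.16831 v=8.22702
3: F=-14.51560 v=1.45826
4: F=12.28448 v=21.62381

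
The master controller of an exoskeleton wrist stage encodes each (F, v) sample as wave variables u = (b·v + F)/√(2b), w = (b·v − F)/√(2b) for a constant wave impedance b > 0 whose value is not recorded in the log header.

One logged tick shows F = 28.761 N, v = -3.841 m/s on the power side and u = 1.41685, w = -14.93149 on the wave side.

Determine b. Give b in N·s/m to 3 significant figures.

b = 6.19 N·s/m

u + w = -13.5146;  u + w = √(2b)·v, so √(2b) = -13.5146/(-3.841) = 3.5185.
b = (√(2b))²/2 = 12.3800/2 = 6.1900.
(Check via u − w = 2F/√(2b): u − w = 16.3483, 2F/√(2b) = 16.3483.)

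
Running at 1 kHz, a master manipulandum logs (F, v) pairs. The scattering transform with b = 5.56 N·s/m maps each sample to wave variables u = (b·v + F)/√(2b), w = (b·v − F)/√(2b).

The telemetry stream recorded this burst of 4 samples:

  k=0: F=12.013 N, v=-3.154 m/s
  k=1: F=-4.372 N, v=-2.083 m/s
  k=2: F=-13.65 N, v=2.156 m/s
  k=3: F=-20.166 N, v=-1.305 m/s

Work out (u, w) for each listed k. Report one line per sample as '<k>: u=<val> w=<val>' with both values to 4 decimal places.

k=0: b·v=5.56×(-3.154)=-17.5362; √(2b)=3.3347; u=(-17.5362+12.013)/3.3347=-1.6563, w=(-17.5362−12.013)/3.3347=-8.8612
k=1: b·v=5.56×(-2.083)=-11.5815; √(2b)=3.3347; u=(-11.5815+(-4.372))/3.3347=-4.7841, w=(-11.5815−(-4.372))/3.3347=-2.1620
k=2: b·v=5.56×2.156=11.9874; √(2b)=3.3347; u=(11.9874+(-13.65))/3.3347=-0.4986, w=(11.9874−(-13.65))/3.3347=7.6881
k=3: b·v=5.56×(-1.305)=-7.2558; √(2b)=3.3347; u=(-7.2558+(-20.166))/3.3347=-8.2233, w=(-7.2558−(-20.166))/3.3347=3.8715

0: u=-1.6563 w=-8.8612
1: u=-4.7841 w=-2.1620
2: u=-0.4986 w=7.6881
3: u=-8.2233 w=3.8715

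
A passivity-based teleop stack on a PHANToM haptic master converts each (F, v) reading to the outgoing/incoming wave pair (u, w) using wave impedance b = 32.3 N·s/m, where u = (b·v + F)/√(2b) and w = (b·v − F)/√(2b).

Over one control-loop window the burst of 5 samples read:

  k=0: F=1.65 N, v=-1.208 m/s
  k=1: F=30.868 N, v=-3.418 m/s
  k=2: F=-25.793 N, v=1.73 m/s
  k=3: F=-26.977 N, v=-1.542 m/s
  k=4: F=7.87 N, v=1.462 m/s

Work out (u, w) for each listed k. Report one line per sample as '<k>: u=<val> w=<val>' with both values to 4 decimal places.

0: u=-4.6493 w=-5.0599
1: u=-9.8954 w=-17.5765
2: u=3.7432 w=10.1615
3: u=-9.5533 w=-2.8404
4: u=6.8545 w=4.8962

k=0: b·v=32.3×(-1.208)=-39.0184; √(2b)=8.0374; u=(-39.0184+1.65)/8.0374=-4.6493, w=(-39.0184−1.65)/8.0374=-5.0599
k=1: b·v=32.3×(-3.418)=-110.4014; √(2b)=8.0374; u=(-110.4014+30.868)/8.0374=-9.8954, w=(-110.4014−30.868)/8.0374=-17.5765
k=2: b·v=32.3×1.73=55.8790; √(2b)=8.0374; u=(55.8790+(-25.793))/8.0374=3.7432, w=(55.8790−(-25.793))/8.0374=10.1615
k=3: b·v=32.3×(-1.542)=-49.8066; √(2b)=8.0374; u=(-49.8066+(-26.977))/8.0374=-9.5533, w=(-49.8066−(-26.977))/8.0374=-2.8404
k=4: b·v=32.3×1.462=47.2226; √(2b)=8.0374; u=(47.2226+7.87)/8.0374=6.8545, w=(47.2226−7.87)/8.0374=4.8962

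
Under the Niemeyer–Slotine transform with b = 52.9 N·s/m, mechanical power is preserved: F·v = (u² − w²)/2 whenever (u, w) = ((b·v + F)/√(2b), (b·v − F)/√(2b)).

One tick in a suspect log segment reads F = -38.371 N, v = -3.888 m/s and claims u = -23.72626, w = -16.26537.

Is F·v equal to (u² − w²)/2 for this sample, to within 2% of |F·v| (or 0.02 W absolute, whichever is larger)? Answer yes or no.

F·v = (-38.371)×(-3.888) = 149.18645 W.
(u² − w²)/2 = (562.93541 − 264.56226)/2 = 149.18658 W.
|Δ| = 0.00013;  2% of max(1, |F·v|) = 2.98373.

yes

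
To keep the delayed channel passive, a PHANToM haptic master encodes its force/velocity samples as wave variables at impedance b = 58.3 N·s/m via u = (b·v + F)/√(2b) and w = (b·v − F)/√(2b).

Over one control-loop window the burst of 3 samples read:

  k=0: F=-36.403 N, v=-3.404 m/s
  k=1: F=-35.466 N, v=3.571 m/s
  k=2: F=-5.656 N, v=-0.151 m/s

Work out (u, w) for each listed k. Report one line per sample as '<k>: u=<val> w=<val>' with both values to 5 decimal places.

k=0: b·v=58.3×(-3.404)=-198.45320; √(2b)=10.79815; u=(-198.45320+(-36.403))/10.79815=-21.74967, w=(-198.45320−(-36.403))/10.79815=-15.00722
k=1: b·v=58.3×3.571=208.18930; √(2b)=10.79815; u=(208.18930+(-35.466))/10.79815=15.99564, w=(208.18930−(-35.466))/10.79815=22.56455
k=2: b·v=58.3×(-0.151)=-8.80330; √(2b)=10.79815; u=(-8.80330+(-5.656))/10.79815=-1.33905, w=(-8.80330−(-5.656))/10.79815=-0.29147

0: u=-21.74967 w=-15.00722
1: u=15.99564 w=22.56455
2: u=-1.33905 w=-0.29147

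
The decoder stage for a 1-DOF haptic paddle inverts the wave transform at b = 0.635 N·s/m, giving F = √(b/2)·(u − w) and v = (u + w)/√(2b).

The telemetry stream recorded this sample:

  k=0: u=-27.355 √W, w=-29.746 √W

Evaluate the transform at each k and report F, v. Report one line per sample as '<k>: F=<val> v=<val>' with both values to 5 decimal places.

k=0: u−w=2.39100, u+w=-57.10100; √(b/2)=0.56347, √(2b)=1.12694; F=0.56347×2.391=1.34726, v=-57.10100/1.12694=-50.66894

0: F=1.34726 v=-50.66894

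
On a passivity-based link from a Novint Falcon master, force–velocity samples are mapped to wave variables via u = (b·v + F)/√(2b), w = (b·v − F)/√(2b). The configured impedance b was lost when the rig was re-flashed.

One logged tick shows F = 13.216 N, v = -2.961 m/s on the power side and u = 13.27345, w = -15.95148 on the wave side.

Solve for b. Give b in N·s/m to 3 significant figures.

b = 0.409 N·s/m

u + w = -2.6780;  u + w = √(2b)·v, so √(2b) = -2.6780/(-2.961) = 0.9044.
b = (√(2b))²/2 = 0.8180/2 = 0.4090.
(Check via u − w = 2F/√(2b): u − w = 29.2249, 2F/√(2b) = 29.2249.)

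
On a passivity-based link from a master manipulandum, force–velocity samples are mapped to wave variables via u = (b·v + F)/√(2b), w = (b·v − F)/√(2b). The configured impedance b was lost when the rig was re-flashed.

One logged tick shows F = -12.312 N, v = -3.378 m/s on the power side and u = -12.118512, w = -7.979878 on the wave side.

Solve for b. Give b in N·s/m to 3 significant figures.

b = 17.7 N·s/m

u + w = -20.098390;  u + w = √(2b)·v, so √(2b) = -20.098390/(-3.378) = 5.949790.
b = (√(2b))²/2 = 35.399999/2 = 17.699999.
(Check via u − w = 2F/√(2b): u − w = -4.138634, 2F/√(2b) = -4.138634.)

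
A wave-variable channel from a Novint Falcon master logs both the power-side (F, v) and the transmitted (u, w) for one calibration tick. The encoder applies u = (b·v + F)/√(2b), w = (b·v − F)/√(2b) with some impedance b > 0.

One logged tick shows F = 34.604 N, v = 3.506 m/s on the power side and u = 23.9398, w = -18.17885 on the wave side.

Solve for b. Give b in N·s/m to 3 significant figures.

u + w = 5.7610;  u + w = √(2b)·v, so √(2b) = 5.7610/3.506 = 1.6432.
b = (√(2b))²/2 = 2.7000/2 = 1.3500.
(Check via u − w = 2F/√(2b): u − w = 42.1187, 2F/√(2b) = 42.1186.)

b = 1.35 N·s/m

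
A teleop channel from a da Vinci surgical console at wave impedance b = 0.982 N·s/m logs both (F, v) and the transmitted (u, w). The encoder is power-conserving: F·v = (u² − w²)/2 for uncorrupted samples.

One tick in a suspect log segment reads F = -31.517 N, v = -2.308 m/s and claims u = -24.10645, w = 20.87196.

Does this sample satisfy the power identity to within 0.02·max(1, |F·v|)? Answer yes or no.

yes

F·v = (-31.517)×(-2.308) = 72.7412 W.
(u² − w²)/2 = (581.1209 − 435.6387)/2 = 72.7411 W.
|Δ| = 0.0001;  2% of max(1, |F·v|) = 1.4548.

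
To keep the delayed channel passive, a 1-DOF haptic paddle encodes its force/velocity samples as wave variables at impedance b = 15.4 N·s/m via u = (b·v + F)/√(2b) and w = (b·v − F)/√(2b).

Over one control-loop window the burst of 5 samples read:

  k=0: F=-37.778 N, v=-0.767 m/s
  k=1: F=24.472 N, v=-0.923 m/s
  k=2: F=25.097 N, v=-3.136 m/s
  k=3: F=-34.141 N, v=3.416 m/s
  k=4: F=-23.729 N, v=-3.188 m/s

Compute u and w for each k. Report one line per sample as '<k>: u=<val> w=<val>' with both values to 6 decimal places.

k=0: b·v=15.4×(-0.767)=-11.811800; √(2b)=5.549775; u=(-11.811800+(-37.778))/5.549775=-8.935462, w=(-11.811800−(-37.778))/5.549775=4.678784
k=1: b·v=15.4×(-0.923)=-14.214200; √(2b)=5.549775; u=(-14.214200+24.472)/5.549775=1.848327, w=(-14.214200−24.472)/5.549775=-6.970769
k=2: b·v=15.4×(-3.136)=-48.294400; √(2b)=5.549775; u=(-48.294400+25.097)/5.549775=-4.179881, w=(-48.294400−25.097)/5.549775=-13.224212
k=3: b·v=15.4×3.416=52.606400; √(2b)=5.549775; u=(52.606400+(-34.141))/5.549775=3.327234, w=(52.606400−(-34.141))/5.549775=15.630796
k=4: b·v=15.4×(-3.188)=-49.095200; √(2b)=5.549775; u=(-49.095200+(-23.729))/5.549775=-13.122010, w=(-49.095200−(-23.729))/5.549775=-4.570672

0: u=-8.935462 w=4.678784
1: u=1.848327 w=-6.970769
2: u=-4.179881 w=-13.224212
3: u=3.327234 w=15.630796
4: u=-13.122010 w=-4.570672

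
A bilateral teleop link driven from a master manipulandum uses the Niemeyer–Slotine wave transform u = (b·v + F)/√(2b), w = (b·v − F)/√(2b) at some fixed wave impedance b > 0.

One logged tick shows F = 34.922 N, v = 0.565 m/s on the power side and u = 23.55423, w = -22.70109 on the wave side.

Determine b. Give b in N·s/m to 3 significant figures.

u + w = 0.85314;  u + w = √(2b)·v, so √(2b) = 0.85314/0.565 = 1.50998.
b = (√(2b))²/2 = 2.28005/2 = 1.14002.
(Check via u − w = 2F/√(2b): u − w = 46.25532, 2F/√(2b) = 46.25485.)

b = 1.14 N·s/m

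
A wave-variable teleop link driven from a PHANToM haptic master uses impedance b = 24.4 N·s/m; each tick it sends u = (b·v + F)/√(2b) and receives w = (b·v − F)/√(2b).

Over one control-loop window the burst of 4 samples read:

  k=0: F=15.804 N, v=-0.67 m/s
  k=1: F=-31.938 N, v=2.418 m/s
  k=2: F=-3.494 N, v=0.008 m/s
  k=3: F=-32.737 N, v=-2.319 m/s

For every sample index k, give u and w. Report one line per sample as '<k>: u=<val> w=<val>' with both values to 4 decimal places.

k=0: b·v=24.4×(-0.67)=-16.3480; √(2b)=6.9857; u=(-16.3480+15.804)/6.9857=-0.0779, w=(-16.3480−15.804)/6.9857=-4.6025
k=1: b·v=24.4×2.418=58.9992; √(2b)=6.9857; u=(58.9992+(-31.938))/6.9857=3.8738, w=(58.9992−(-31.938))/6.9857=13.0176
k=2: b·v=24.4×0.008=0.1952; √(2b)=6.9857; u=(0.1952+(-3.494))/6.9857=-0.4722, w=(0.1952−(-3.494))/6.9857=0.5281
k=3: b·v=24.4×(-2.319)=-56.5836; √(2b)=6.9857; u=(-56.5836+(-32.737))/6.9857=-12.7862, w=(-56.5836−(-32.737))/6.9857=-3.4136

0: u=-0.0779 w=-4.6025
1: u=3.8738 w=13.0176
2: u=-0.4722 w=0.5281
3: u=-12.7862 w=-3.4136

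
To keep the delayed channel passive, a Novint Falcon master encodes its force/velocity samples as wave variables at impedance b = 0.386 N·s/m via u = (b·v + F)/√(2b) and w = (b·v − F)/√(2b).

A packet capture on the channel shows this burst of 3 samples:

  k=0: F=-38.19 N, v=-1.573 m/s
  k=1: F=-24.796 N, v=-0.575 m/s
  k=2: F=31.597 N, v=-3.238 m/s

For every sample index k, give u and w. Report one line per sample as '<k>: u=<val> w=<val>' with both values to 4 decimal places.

0: u=-44.1562 w=42.7741
1: u=-28.4736 w=27.9684
2: u=34.5389 w=-37.3840

k=0: b·v=0.386×(-1.573)=-0.6072; √(2b)=0.8786; u=(-0.6072+(-38.19))/0.8786=-44.1562, w=(-0.6072−(-38.19))/0.8786=42.7741
k=1: b·v=0.386×(-0.575)=-0.2219; √(2b)=0.8786; u=(-0.2219+(-24.796))/0.8786=-28.4736, w=(-0.2219−(-24.796))/0.8786=27.9684
k=2: b·v=0.386×(-3.238)=-1.2499; √(2b)=0.8786; u=(-1.2499+31.597)/0.8786=34.5389, w=(-1.2499−31.597)/0.8786=-37.3840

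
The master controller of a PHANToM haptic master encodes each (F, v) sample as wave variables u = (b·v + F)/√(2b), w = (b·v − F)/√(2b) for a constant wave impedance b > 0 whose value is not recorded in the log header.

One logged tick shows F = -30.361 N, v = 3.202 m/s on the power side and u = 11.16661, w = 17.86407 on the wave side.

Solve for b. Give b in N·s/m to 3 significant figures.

u + w = 29.0307;  u + w = √(2b)·v, so √(2b) = 29.0307/3.202 = 9.0664.
b = (√(2b))²/2 = 82.2000/2 = 41.1000.
(Check via u − w = 2F/√(2b): u − w = -6.6975, 2F/√(2b) = -6.6975.)

b = 41.1 N·s/m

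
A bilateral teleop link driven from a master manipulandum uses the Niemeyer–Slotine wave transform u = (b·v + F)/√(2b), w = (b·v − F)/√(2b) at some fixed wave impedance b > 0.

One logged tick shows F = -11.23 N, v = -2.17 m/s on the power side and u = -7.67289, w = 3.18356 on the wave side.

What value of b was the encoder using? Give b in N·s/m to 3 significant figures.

b = 2.14 N·s/m

u + w = -4.48933;  u + w = √(2b)·v, so √(2b) = -4.48933/(-2.17) = 2.06882.
b = (√(2b))²/2 = 4.28000/2 = 2.14000.
(Check via u − w = 2F/√(2b): u − w = -10.85645, 2F/√(2b) = -10.85645.)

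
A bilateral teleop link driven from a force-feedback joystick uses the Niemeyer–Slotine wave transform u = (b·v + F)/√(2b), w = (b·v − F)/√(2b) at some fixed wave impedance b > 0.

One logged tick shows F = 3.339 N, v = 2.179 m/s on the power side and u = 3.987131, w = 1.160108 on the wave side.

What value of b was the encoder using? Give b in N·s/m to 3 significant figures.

b = 2.79 N·s/m

u + w = 5.147239;  u + w = √(2b)·v, so √(2b) = 5.147239/2.179 = 2.362202.
b = (√(2b))²/2 = 5.580000/2 = 2.790000.
(Check via u − w = 2F/√(2b): u − w = 2.827023, 2F/√(2b) = 2.827023.)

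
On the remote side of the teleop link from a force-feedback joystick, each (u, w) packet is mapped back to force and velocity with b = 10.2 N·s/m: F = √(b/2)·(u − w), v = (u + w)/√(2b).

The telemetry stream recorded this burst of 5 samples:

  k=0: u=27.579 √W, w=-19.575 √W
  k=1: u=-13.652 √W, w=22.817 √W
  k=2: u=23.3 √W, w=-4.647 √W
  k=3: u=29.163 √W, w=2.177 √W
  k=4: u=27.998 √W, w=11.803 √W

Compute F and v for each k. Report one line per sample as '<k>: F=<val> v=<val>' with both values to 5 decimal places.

k=0: u−w=47.15400, u+w=8.00400; √(b/2)=2.25832, √(2b)=4.51664; F=2.25832×47.154=106.48872, v=8.00400/4.51664=1.77212
k=1: u−w=-36.46900, u+w=9.16500; √(b/2)=2.25832, √(2b)=4.51664; F=2.25832×(-36.469)=-82.35860, v=9.16500/4.51664=2.02917
k=2: u−w=27.94700, u+w=18.65300; √(b/2)=2.25832, √(2b)=4.51664; F=2.25832×27.947=63.11321, v=18.65300/4.51664=4.12984
k=3: u−w=26.98600, u+w=31.34000; √(b/2)=2.25832, √(2b)=4.51664; F=2.25832×26.986=60.94297, v=31.34000/4.51664=6.93879
k=4: u−w=16.19500, u+w=39.80100; √(b/2)=2.25832, √(2b)=4.51664; F=2.25832×16.195=36.57346, v=39.80100/4.51664=8.81209

0: F=106.48872 v=1.77212
1: F=-82.35860 v=2.02917
2: F=63.11321 v=4.12984
3: F=60.94297 v=6.93879
4: F=36.57346 v=8.81209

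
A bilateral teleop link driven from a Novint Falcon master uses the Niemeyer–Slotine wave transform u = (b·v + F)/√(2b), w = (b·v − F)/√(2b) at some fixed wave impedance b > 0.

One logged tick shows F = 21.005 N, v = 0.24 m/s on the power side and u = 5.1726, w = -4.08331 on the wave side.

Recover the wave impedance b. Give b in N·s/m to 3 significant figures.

u + w = 1.08929;  u + w = √(2b)·v, so √(2b) = 1.08929/0.24 = 4.53871.
b = (√(2b))²/2 = 20.59987/2 = 10.29994.
(Check via u − w = 2F/√(2b): u − w = 9.25591, 2F/√(2b) = 9.25594.)

b = 10.3 N·s/m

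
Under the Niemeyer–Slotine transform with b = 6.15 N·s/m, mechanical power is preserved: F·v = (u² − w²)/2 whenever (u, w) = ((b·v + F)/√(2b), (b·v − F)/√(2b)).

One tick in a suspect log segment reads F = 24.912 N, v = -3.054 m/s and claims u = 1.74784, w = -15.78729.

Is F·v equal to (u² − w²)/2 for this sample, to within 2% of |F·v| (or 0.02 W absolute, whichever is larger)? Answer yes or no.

F·v = 24.912×(-3.054) = -76.0812 W.
(u² − w²)/2 = (3.0549 − 249.2385)/2 = -123.0918 W.
|Δ| = 47.0105;  2% of max(1, |F·v|) = 1.5216.

no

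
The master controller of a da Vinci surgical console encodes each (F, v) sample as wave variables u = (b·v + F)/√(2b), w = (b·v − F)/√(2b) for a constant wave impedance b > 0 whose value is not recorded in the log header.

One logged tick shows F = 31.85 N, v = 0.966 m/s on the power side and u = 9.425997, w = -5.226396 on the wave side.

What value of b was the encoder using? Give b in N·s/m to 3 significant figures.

b = 9.45 N·s/m

u + w = 4.199601;  u + w = √(2b)·v, so √(2b) = 4.199601/0.966 = 4.347413.
b = (√(2b))²/2 = 18.900000/2 = 9.450000.
(Check via u − w = 2F/√(2b): u − w = 14.652393, 2F/√(2b) = 14.652392.)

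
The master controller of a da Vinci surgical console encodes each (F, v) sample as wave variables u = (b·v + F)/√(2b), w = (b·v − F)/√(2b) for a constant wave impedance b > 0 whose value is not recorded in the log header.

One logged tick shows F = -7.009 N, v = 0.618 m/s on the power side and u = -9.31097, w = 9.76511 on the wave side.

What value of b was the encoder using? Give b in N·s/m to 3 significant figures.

u + w = 0.4541;  u + w = √(2b)·v, so √(2b) = 0.4541/0.618 = 0.7349.
b = (√(2b))²/2 = 0.5400/2 = 0.2700.
(Check via u − w = 2F/√(2b): u − w = -19.0761, 2F/√(2b) = -19.0759.)

b = 0.27 N·s/m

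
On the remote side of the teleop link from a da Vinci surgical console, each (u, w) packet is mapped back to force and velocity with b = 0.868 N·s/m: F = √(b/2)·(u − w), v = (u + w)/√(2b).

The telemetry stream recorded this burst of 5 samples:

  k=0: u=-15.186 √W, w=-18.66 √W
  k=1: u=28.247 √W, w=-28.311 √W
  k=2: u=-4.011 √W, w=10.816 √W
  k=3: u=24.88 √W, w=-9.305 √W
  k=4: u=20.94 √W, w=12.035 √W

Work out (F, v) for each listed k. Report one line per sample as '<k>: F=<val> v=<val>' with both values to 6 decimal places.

k=0: u−w=3.474000, u+w=-33.846000; √(b/2)=0.658787, √(2b)=1.317574; F=0.658787×3.474=2.288625, v=-33.846000/1.317574=-25.688130
k=1: u−w=56.558000, u+w=-0.064000; √(b/2)=0.658787, √(2b)=1.317574; F=0.658787×56.558=37.259662, v=-0.064000/1.317574=-0.048574
k=2: u−w=-14.827000, u+w=6.805000; √(b/2)=0.658787, √(2b)=1.317574; F=0.658787×(-14.827)=-9.767831, v=6.805000/1.317574=5.164797
k=3: u−w=34.185000, u+w=15.575000; √(b/2)=0.658787, √(2b)=1.317574; F=0.658787×34.185=22.520626, v=15.575000/1.317574=11.820972
k=4: u−w=8.905000, u+w=32.975000; √(b/2)=0.658787, √(2b)=1.317574; F=0.658787×8.905=5.866496, v=32.975000/1.317574=25.027066

0: F=2.288625 v=-25.688130
1: F=37.259662 v=-0.048574
2: F=-9.767831 v=5.164797
3: F=22.520626 v=11.820972
4: F=5.866496 v=25.027066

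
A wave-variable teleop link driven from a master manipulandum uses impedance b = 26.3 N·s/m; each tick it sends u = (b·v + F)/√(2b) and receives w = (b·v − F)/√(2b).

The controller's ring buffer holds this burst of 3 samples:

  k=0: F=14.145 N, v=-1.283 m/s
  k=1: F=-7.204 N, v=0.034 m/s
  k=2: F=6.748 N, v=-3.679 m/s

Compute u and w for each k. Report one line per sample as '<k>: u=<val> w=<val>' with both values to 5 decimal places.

k=0: b·v=26.3×(-1.283)=-33.74290; √(2b)=7.25259; u=(-33.74290+14.145)/7.25259=-2.70219, w=(-33.74290−14.145)/7.25259=-6.60287
k=1: b·v=26.3×0.034=0.89420; √(2b)=7.25259; u=(0.89420+(-7.204))/7.25259=-0.87001, w=(0.89420−(-7.204))/7.25259=1.11659
k=2: b·v=26.3×(-3.679)=-96.75770; √(2b)=7.25259; u=(-96.75770+6.748)/7.25259=-12.41070, w=(-96.75770−6.748)/7.25259=-14.27156

0: u=-2.70219 w=-6.60287
1: u=-0.87001 w=1.11659
2: u=-12.41070 w=-14.27156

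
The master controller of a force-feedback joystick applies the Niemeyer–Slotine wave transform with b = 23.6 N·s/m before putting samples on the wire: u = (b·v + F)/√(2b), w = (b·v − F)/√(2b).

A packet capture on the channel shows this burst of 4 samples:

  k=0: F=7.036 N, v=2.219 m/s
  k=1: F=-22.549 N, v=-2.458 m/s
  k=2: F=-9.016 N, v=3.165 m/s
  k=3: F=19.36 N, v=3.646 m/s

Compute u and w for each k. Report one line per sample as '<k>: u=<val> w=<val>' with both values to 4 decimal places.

k=0: b·v=23.6×2.219=52.3684; √(2b)=6.8702; u=(52.3684+7.036)/6.8702=8.6466, w=(52.3684−7.036)/6.8702=6.5984
k=1: b·v=23.6×(-2.458)=-58.0088; √(2b)=6.8702; u=(-58.0088+(-22.549))/6.8702=-11.7256, w=(-58.0088−(-22.549))/6.8702=-5.1614
k=2: b·v=23.6×3.165=74.6940; √(2b)=6.8702; u=(74.6940+(-9.016))/6.8702=9.5598, w=(74.6940−(-9.016))/6.8702=12.1845
k=3: b·v=23.6×3.646=86.0456; √(2b)=6.8702; u=(86.0456+19.36)/6.8702=15.3424, w=(86.0456−19.36)/6.8702=9.7065

0: u=8.6466 w=6.5984
1: u=-11.7256 w=-5.1614
2: u=9.5598 w=12.1845
3: u=15.3424 w=9.7065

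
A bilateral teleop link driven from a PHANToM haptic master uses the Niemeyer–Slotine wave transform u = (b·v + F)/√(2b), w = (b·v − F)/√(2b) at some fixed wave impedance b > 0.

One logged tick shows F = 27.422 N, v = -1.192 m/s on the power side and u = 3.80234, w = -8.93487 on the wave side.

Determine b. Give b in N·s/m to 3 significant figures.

u + w = -5.1325;  u + w = √(2b)·v, so √(2b) = -5.1325/(-1.192) = 4.3058.
b = (√(2b))²/2 = 18.5400/2 = 9.2700.
(Check via u − w = 2F/√(2b): u − w = 12.7372, 2F/√(2b) = 12.7372.)

b = 9.27 N·s/m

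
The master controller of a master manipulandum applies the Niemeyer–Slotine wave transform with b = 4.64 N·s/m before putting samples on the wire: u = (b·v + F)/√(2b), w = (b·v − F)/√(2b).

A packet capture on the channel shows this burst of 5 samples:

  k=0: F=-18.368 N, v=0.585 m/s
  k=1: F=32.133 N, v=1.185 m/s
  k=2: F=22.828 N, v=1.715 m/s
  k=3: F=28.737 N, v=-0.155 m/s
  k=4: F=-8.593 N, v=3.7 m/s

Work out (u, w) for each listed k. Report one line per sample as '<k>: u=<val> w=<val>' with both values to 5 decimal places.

0: u=-5.13855 w=6.92064
1: u=12.35311 w=-8.74324
2: u=10.10587 w=-4.88145
3: u=9.19729 w=-9.66947
4: u=2.81488 w=8.45646

k=0: b·v=4.64×0.585=2.71440; √(2b)=3.04631; u=(2.71440+(-18.368))/3.04631=-5.13855, w=(2.71440−(-18.368))/3.04631=6.92064
k=1: b·v=4.64×1.185=5.49840; √(2b)=3.04631; u=(5.49840+32.133)/3.04631=12.35311, w=(5.49840−32.133)/3.04631=-8.74324
k=2: b·v=4.64×1.715=7.95760; √(2b)=3.04631; u=(7.95760+22.828)/3.04631=10.10587, w=(7.95760−22.828)/3.04631=-4.88145
k=3: b·v=4.64×(-0.155)=-0.71920; √(2b)=3.04631; u=(-0.71920+28.737)/3.04631=9.19729, w=(-0.71920−28.737)/3.04631=-9.66947
k=4: b·v=4.64×3.7=17.16800; √(2b)=3.04631; u=(17.16800+(-8.593))/3.04631=2.81488, w=(17.16800−(-8.593))/3.04631=8.45646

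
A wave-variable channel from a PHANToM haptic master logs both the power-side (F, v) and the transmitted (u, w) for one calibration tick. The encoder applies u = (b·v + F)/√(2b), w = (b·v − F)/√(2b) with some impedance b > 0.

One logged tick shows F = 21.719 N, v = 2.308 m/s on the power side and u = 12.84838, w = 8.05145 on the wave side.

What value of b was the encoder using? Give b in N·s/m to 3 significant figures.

u + w = 20.8998;  u + w = √(2b)·v, so √(2b) = 20.8998/2.308 = 9.0554.
b = (√(2b))²/2 = 82.0000/2 = 41.0000.
(Check via u − w = 2F/√(2b): u − w = 4.7969, 2F/√(2b) = 4.7969.)

b = 41 N·s/m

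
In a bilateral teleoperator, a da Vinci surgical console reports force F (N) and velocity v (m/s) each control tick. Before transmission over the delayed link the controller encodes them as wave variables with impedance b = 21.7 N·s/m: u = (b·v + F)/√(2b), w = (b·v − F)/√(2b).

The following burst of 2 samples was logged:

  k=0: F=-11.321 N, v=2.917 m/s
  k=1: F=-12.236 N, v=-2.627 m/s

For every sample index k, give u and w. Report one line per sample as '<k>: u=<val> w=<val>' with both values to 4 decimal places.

k=0: b·v=21.7×2.917=63.2989; √(2b)=6.5879; u=(63.2989+(-11.321))/6.5879=7.8899, w=(63.2989−(-11.321))/6.5879=11.3269
k=1: b·v=21.7×(-2.627)=-57.0059; √(2b)=6.5879; u=(-57.0059+(-12.236))/6.5879=-10.5105, w=(-57.0059−(-12.236))/6.5879=-6.7958

0: u=7.8899 w=11.3269
1: u=-10.5105 w=-6.7958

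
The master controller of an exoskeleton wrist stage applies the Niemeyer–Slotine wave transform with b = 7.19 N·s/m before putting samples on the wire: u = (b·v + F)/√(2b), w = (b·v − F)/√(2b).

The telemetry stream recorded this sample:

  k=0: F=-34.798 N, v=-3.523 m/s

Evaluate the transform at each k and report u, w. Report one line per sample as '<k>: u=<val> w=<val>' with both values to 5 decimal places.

0: u=-15.85623 w=2.49667

k=0: b·v=7.19×(-3.523)=-25.33037; √(2b)=3.79210; u=(-25.33037+(-34.798))/3.79210=-15.85623, w=(-25.33037−(-34.798))/3.79210=2.49667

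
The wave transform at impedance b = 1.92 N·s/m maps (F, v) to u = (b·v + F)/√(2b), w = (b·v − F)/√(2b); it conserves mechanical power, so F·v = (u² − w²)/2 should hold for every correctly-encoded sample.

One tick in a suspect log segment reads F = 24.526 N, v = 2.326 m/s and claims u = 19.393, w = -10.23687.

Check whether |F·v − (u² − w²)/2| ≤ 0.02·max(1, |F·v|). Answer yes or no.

no

F·v = 24.526×2.326 = 57.0475 W.
(u² − w²)/2 = (376.0884 − 104.7935)/2 = 135.6475 W.
|Δ| = 78.6000;  2% of max(1, |F·v|) = 1.1409.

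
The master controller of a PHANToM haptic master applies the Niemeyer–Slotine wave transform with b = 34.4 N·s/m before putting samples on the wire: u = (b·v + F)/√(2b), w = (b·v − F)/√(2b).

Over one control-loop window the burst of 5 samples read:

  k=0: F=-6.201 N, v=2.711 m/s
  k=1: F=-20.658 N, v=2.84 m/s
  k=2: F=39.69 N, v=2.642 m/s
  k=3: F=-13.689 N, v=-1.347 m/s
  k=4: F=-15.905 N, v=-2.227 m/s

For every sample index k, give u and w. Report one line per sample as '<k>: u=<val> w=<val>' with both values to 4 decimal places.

k=0: b·v=34.4×2.711=93.2584; √(2b)=8.2946; u=(93.2584+(-6.201))/8.2946=10.4957, w=(93.2584−(-6.201))/8.2946=11.9909
k=1: b·v=34.4×2.84=97.6960; √(2b)=8.2946; u=(97.6960+(-20.658))/8.2946=9.2878, w=(97.6960−(-20.658))/8.2946=14.2688
k=2: b·v=34.4×2.642=90.8848; √(2b)=8.2946; u=(90.8848+39.69)/8.2946=15.7422, w=(90.8848−39.69)/8.2946=6.1721
k=3: b·v=34.4×(-1.347)=-46.3368; √(2b)=8.2946; u=(-46.3368+(-13.689))/8.2946=-7.2368, w=(-46.3368−(-13.689))/8.2946=-3.9360
k=4: b·v=34.4×(-2.227)=-76.6088; √(2b)=8.2946; u=(-76.6088+(-15.905))/8.2946=-11.1535, w=(-76.6088−(-15.905))/8.2946=-7.3185

0: u=10.4957 w=11.9909
1: u=9.2878 w=14.2688
2: u=15.7422 w=6.1721
3: u=-7.2368 w=-3.9360
4: u=-11.1535 w=-7.3185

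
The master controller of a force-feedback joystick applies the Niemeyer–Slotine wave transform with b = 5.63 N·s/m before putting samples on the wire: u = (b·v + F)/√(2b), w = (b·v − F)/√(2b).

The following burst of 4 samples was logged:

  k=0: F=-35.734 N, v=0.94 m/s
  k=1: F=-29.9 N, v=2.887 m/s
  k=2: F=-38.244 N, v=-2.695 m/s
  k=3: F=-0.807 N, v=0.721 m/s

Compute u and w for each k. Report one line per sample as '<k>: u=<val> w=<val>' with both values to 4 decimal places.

k=0: b·v=5.63×0.94=5.2922; √(2b)=3.3556; u=(5.2922+(-35.734))/3.3556=-9.0720, w=(5.2922−(-35.734))/3.3556=12.2262
k=1: b·v=5.63×2.887=16.2538; √(2b)=3.3556; u=(16.2538+(-29.9))/3.3556=-4.0667, w=(16.2538−(-29.9))/3.3556=13.7543
k=2: b·v=5.63×(-2.695)=-15.1728; √(2b)=3.3556; u=(-15.1728+(-38.244))/3.3556=-15.9188, w=(-15.1728−(-38.244))/3.3556=6.8754
k=3: b·v=5.63×0.721=4.0592; √(2b)=3.3556; u=(4.0592+(-0.807))/3.3556=0.9692, w=(4.0592−(-0.807))/3.3556=1.4502

0: u=-9.0720 w=12.2262
1: u=-4.0667 w=13.7543
2: u=-15.9188 w=6.8754
3: u=0.9692 w=1.4502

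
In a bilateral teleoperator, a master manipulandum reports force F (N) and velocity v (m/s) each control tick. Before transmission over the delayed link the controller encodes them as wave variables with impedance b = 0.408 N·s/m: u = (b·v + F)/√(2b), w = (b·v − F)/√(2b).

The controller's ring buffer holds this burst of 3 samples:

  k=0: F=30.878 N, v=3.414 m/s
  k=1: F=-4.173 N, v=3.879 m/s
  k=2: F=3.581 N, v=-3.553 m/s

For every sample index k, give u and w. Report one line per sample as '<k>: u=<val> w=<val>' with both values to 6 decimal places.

0: u=35.724500 w=-32.640541
1: u=-2.867586 w=6.371592
2: u=2.359473 w=-5.568994

k=0: b·v=0.408×3.414=1.392912; √(2b)=0.903327; u=(1.392912+30.878)/0.903327=35.724500, w=(1.392912−30.878)/0.903327=-32.640541
k=1: b·v=0.408×3.879=1.582632; √(2b)=0.903327; u=(1.582632+(-4.173))/0.903327=-2.867586, w=(1.582632−(-4.173))/0.903327=6.371592
k=2: b·v=0.408×(-3.553)=-1.449624; √(2b)=0.903327; u=(-1.449624+3.581)/0.903327=2.359473, w=(-1.449624−3.581)/0.903327=-5.568994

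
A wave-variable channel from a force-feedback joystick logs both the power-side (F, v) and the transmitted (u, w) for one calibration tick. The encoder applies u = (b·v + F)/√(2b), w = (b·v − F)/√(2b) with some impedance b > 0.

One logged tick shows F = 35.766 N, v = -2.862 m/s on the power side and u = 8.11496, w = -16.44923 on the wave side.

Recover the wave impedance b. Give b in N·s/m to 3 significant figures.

b = 4.24 N·s/m

u + w = -8.33427;  u + w = √(2b)·v, so √(2b) = -8.33427/(-2.862) = 2.91204.
b = (√(2b))²/2 = 8.48000/2 = 4.24000.
(Check via u − w = 2F/√(2b): u − w = 24.56419, 2F/√(2b) = 24.56419.)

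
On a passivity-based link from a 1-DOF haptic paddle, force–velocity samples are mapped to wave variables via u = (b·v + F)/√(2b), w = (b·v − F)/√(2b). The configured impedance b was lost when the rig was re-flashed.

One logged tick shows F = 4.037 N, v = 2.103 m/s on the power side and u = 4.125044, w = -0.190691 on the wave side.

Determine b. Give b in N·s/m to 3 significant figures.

u + w = 3.934353;  u + w = √(2b)·v, so √(2b) = 3.934353/2.103 = 1.870829.
b = (√(2b))²/2 = 3.500000/2 = 1.750000.
(Check via u − w = 2F/√(2b): u − w = 4.315735, 2F/√(2b) = 4.315734.)

b = 1.75 N·s/m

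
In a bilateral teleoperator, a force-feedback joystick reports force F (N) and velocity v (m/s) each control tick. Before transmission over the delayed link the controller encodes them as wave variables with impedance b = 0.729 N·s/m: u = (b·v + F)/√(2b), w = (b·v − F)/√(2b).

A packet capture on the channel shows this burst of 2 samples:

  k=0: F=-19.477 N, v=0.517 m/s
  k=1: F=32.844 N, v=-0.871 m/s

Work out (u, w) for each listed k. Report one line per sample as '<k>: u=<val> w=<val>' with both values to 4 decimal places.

k=0: b·v=0.729×0.517=0.3769; √(2b)=1.2075; u=(0.3769+(-19.477))/1.2075=-15.8182, w=(0.3769−(-19.477))/1.2075=16.4425
k=1: b·v=0.729×(-0.871)=-0.6350; √(2b)=1.2075; u=(-0.6350+32.844)/1.2075=26.6747, w=(-0.6350−32.844)/1.2075=-27.7264

0: u=-15.8182 w=16.4425
1: u=26.6747 w=-27.7264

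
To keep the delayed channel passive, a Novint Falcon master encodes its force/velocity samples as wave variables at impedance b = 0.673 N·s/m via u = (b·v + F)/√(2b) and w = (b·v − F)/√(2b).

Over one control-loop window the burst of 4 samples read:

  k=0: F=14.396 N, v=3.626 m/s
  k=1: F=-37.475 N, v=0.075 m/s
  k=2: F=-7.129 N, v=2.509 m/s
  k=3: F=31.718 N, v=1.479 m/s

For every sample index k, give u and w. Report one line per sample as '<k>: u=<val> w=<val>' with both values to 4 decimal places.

k=0: b·v=0.673×3.626=2.4403; √(2b)=1.1602; u=(2.4403+14.396)/1.1602=14.5119, w=(2.4403−14.396)/1.1602=-10.3051
k=1: b·v=0.673×0.075=0.0505; √(2b)=1.1602; u=(0.0505+(-37.475))/1.1602=-32.2577, w=(0.0505−(-37.475))/1.1602=32.3447
k=2: b·v=0.673×2.509=1.6886; √(2b)=1.1602; u=(1.6886+(-7.129))/1.1602=-4.6893, w=(1.6886−(-7.129))/1.1602=7.6002
k=3: b·v=0.673×1.479=0.9954; √(2b)=1.1602; u=(0.9954+31.718)/1.1602=28.1970, w=(0.9954−31.718)/1.1602=-26.4811

0: u=14.5119 w=-10.3051
1: u=-32.2577 w=32.3447
2: u=-4.6893 w=7.6002
3: u=28.1970 w=-26.4811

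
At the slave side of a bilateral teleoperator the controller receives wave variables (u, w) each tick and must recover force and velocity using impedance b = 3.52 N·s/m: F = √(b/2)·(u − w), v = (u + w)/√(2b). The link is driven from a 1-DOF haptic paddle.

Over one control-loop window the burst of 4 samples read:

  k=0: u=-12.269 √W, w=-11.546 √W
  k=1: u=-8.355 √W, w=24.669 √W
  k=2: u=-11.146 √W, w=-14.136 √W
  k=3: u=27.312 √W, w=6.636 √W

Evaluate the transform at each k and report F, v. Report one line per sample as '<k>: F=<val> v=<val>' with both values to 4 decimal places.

k=0: u−w=-0.7230, u+w=-23.8150; √(b/2)=1.3266, √(2b)=2.6533; F=1.3266×(-0.723)=-0.9592, v=-23.8150/2.6533=-8.9756
k=1: u−w=-33.0240, u+w=16.3140; √(b/2)=1.3266, √(2b)=2.6533; F=1.3266×(-33.024)=-43.8113, v=16.3140/2.6533=6.1486
k=2: u−w=2.9900, u+w=-25.2820; √(b/2)=1.3266, √(2b)=2.6533; F=1.3266×2.99=3.9667, v=-25.2820/2.6533=-9.5285
k=3: u−w=20.6760, u+w=33.9480; √(b/2)=1.3266, √(2b)=2.6533; F=1.3266×20.676=27.4298, v=33.9480/2.6533=12.7946

0: F=-0.9592 v=-8.9756
1: F=-43.8113 v=6.1486
2: F=3.9667 v=-9.5285
3: F=27.4298 v=12.7946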